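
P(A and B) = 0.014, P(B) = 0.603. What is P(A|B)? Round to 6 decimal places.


P(A|B) = P(A and B) / P(B) = 0.014 / 0.603 = 14/603 ≈ 0.02321725

0.023217


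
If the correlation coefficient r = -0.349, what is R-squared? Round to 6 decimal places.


R^2 = r^2 = (-0.349)^2 = 0.121801

0.121801


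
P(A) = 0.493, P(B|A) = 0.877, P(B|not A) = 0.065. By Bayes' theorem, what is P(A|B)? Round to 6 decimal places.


P(A|B) = P(B|A)*P(A) / P(B), P(B) = P(B|A)*P(A) + P(B|not A)*P(not A)
P(B|A)*P(A) = 0.877 * 0.493 = 0.432361
P(B|not A)*P(not A) = 0.065 * 0.507 = 0.032955
P(B) = 0.432361 + 0.032955 = 0.465316
P(A|B) = 0.432361 / 0.465316 ≈ 0.92917716

0.929177


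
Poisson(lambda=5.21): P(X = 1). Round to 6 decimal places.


P = e^(-lam) * lam^k / k!
e^(-5.21) ≈ 0.005461674
lam^k = 5.21^1 = 5.21
k! = 1! = 1
P = 0.005461674 * 5.21 / 1 ≈ 0.028455

0.028455


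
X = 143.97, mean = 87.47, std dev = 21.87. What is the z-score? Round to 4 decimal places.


z = (X - mu) / sigma
X - mu = 143.97 - 87.47 = 56.5
z = 56.5 / 21.87 = 5650/2187 ≈ 2.583448

2.5834


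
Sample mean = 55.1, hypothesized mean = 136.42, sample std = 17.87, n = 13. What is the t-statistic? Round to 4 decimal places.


t = (xbar - mu0) / (s/sqrt(n))
xbar - mu0 = 55.1 - 136.42 = -81.32
sqrt(13) ≈ 3.60555128
s/sqrt(n) = 17.87 / 3.60555128 ≈ 4.95624625
t = -81.32 / 4.95624625 ≈ -16.407579

-16.4076


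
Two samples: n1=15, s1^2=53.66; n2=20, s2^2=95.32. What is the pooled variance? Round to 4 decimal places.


sp^2 = ((n1-1)*s1^2 + (n2-1)*s2^2)/(n1+n2-2)
(n1-1)*s1^2 = 14 * 53.66 = 751.24
(n2-1)*s2^2 = 19 * 95.32 = 1811.08
numerator = 751.24 + 1811.08 = 2562.32
n1+n2-2 = 33
sp^2 = 2562.32 / 33 = 64058/825 ≈ 77.646061

77.6461


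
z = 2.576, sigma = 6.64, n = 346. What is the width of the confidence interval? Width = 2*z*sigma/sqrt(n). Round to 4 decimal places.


width = 2*z*sigma/sqrt(n)
2*z*sigma = 2 * 2.576 * 6.64 = 34.20928
sqrt(346) ≈ 18.601075
width = 34.20928 / 18.601075 ≈ 1.839102

1.8391


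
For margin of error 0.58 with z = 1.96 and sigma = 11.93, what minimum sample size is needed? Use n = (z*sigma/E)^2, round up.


z*sigma/E = 1.96 * 11.93 / 0.58 = 58457/1450 ≈ 40.315172
(z*sigma/E)^2 ≈ 1625.313127
round up: n = 1626

1626


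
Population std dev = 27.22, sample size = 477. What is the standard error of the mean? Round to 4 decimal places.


SE = sigma / sqrt(n)
sqrt(477) ≈ 21.840330
SE = 27.22 / 21.840330 ≈ 1.246318

1.2463


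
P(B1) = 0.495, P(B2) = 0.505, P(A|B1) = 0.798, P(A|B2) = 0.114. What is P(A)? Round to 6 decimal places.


P(A) = P(A|B1)*P(B1) + P(A|B2)*P(B2)
P(A|B1)*P(B1) = 0.798 * 0.495 = 0.39501
P(A|B2)*P(B2) = 0.114 * 0.505 = 0.05757
P(A) = 0.39501 + 0.05757 = 0.45258

0.452580


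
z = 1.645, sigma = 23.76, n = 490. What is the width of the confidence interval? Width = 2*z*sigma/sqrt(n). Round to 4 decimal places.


width = 2*z*sigma/sqrt(n)
2*z*sigma = 2 * 1.645 * 23.76 = 78.1704
sqrt(490) ≈ 22.135944
width = 78.1704 / 22.135944 ≈ 3.531379

3.5314


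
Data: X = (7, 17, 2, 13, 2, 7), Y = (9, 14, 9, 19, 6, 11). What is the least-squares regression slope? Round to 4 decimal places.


b = sum((xi-xbar)(yi-ybar)) / sum((xi-xbar)^2)
n = 6, xbar = 48/6 = 8, ybar = 68/6 = 34/3 ≈ 11.333333
Sxy = sum((xi-xbar)(yi-ybar)) = 111
Sxx = sum((xi-xbar)^2) = 180
b = Sxy / Sxx = 37/60 ≈ 0.616667

0.6167


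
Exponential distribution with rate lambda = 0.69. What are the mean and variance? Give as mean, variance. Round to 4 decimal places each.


mean = 1/lam, var = 1/lam^2
mean = 1 / 0.69 = 100/69 ≈ 1.449275
lam^2 = 0.69^2 = 0.4761
var = 1 / 0.4761 = 10000/4761 ≈ 2.100399

1.4493, 2.1004


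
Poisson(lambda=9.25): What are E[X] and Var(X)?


E[X] = Var(X) = lambda = 9.25

9.25, 9.25


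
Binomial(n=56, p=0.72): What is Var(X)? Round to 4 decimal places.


Var = n*p*(1-p) = 56 * 0.72 * 0.28 = 11.2896

11.2896


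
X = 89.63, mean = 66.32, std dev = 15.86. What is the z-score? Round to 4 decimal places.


z = (X - mu) / sigma
X - mu = 89.63 - 66.32 = 23.31
z = 23.31 / 15.86 = 2331/1586 ≈ 1.469735

1.4697


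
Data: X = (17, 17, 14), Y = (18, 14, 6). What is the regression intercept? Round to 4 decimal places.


a = ybar - b*xbar, where b = sum((xi-xbar)(yi-ybar)) / sum((xi-xbar)^2)
n = 3, xbar = 48/3 = 16, ybar = 38/3 ≈ 12.666667
Sxy = sum((xi-xbar)(yi-ybar)) = 20
Sxx = sum((xi-xbar)^2) = 6
b = Sxy / Sxx = 10/3 ≈ 3.333333
a = 12.666667 - 3.333333 * 16 = -122/3 ≈ -40.666667

-40.6667


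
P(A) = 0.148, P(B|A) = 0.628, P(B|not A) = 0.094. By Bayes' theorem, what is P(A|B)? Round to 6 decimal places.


P(A|B) = P(B|A)*P(A) / P(B), P(B) = P(B|A)*P(A) + P(B|not A)*P(not A)
P(B|A)*P(A) = 0.628 * 0.148 = 0.092944
P(B|not A)*P(not A) = 0.094 * 0.852 = 0.080088
P(B) = 0.092944 + 0.080088 = 0.173032
P(A|B) = 0.092944 / 0.173032 ≈ 0.53714920

0.537149


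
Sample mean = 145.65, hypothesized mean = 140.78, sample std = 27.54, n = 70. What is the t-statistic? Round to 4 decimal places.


t = (xbar - mu0) / (s/sqrt(n))
xbar - mu0 = 145.65 - 140.78 = 4.87
sqrt(70) ≈ 8.36660027
s/sqrt(n) = 27.54 / 8.36660027 ≈ 3.29165959
t = 4.87 / 3.29165959 ≈ 1.479497

1.4795


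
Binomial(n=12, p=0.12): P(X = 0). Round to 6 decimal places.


P = C(n,k) * p^k * (1-p)^(n-k)
C(12,0) = 1
p^k = 0.12^0 = 1
(1-p)^(n-k) = 0.88^12 ≈ 0.2156712
P = 1 * 1 * 0.2156712 ≈ 0.215671

0.215671


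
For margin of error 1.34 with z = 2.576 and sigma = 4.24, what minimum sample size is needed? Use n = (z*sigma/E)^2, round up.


z*sigma/E = 2.576 * 4.24 / 1.34 = 68264/8375 ≈ 8.150925
(z*sigma/E)^2 ≈ 66.437584
round up: n = 67

67


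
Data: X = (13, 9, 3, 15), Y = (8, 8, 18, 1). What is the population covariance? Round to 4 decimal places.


Cov = (1/n)*sum((xi-xbar)(yi-ybar))
n = 4, xbar = 40/4 = 10, ybar = 35/4 = 8.75
sum((xi-xbar)(yi-ybar)) = -105
Cov = -105 / 4 = -26.25

-26.2500


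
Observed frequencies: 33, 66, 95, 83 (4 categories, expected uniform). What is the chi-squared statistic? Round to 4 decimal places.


chi2 = sum((O-E)^2/E), E = total/4
total = 277, E = 277/4 = 69.25
(33 - 69.25)^2 / 69.25 = 1314.0625 / 69.25 = 21025/1108 ≈ 18.975632
(66 - 69.25)^2 / 69.25 = 10.5625 / 69.25 = 169/1108 ≈ 0.152527
(95 - 69.25)^2 / 69.25 = 663.0625 / 69.25 = 10609/1108 ≈ 9.574910
(83 - 69.25)^2 / 69.25 = 189.0625 / 69.25 = 3025/1108 ≈ 2.730144
chi2 = 8707/277 ≈ 31.433213

31.4332


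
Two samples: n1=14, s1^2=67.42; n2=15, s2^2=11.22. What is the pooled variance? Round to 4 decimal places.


sp^2 = ((n1-1)*s1^2 + (n2-1)*s2^2)/(n1+n2-2)
(n1-1)*s1^2 = 13 * 67.42 = 876.46
(n2-1)*s2^2 = 14 * 11.22 = 157.08
numerator = 876.46 + 157.08 = 1033.54
n1+n2-2 = 27
sp^2 = 1033.54 / 27 = 51677/1350 ≈ 38.279259

38.2793


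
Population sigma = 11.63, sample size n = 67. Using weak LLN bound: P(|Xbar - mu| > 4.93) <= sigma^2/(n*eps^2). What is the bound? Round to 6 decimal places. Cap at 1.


bound = min(1, sigma^2/(n*eps^2))
sigma^2 = 11.63^2 = 135.2569
n*eps^2 = 67 * 4.93^2 = 67 * 24.3049 = 1628.4283
sigma^2/(n*eps^2) = 135.2569 / 1628.4283 ≈ 0.08305978

0.083060


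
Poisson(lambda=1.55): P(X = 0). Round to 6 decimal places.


P = e^(-lam) * lam^k / k!
e^(-1.55) ≈ 0.2122480
lam^k = 1.55^0 = 1
k! = 0! = 1
P = 0.2122480 * 1 / 1 ≈ 0.212248

0.212248


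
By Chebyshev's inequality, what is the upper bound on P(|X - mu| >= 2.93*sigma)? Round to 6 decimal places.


P <= 1/k^2
k^2 = 2.93^2 = 8.5849
1/k^2 = 1 / 8.5849 ≈ 0.11648359

0.116484


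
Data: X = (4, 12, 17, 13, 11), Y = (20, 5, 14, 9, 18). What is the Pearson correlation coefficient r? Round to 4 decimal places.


r = sum((xi-xbar)(yi-ybar)) / sqrt(sum((xi-xbar)^2) * sum((yi-ybar)^2))
n = 5, xbar = 57/5 = 11.4, ybar = 66/5 = 13.2
Sxy = sum((xi-xbar)(yi-ybar)) = -59.4
Sxx = sum((xi-xbar)^2) = 89.2
Syy = sum((yi-ybar)^2) = 154.8
sqrt(Sxx*Syy) ≈ 117.508127
r = Sxy / sqrt(Sxx*Syy) = -59.4 / 117.508127 ≈ -0.505497

-0.5055


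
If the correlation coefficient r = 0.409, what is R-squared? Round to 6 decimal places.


R^2 = r^2 = (0.409)^2 = 0.167281

0.167281


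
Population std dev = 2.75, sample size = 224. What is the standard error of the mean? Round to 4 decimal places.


SE = sigma / sqrt(n)
sqrt(224) ≈ 14.966630
SE = 2.75 / 14.966630 ≈ 0.183742

0.1837


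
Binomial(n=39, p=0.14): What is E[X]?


E[X] = n*p = 39 * 0.14 = 5.46

5.46


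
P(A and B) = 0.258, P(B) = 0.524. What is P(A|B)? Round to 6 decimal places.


P(A|B) = P(A and B) / P(B) = 0.258 / 0.524 = 129/262 ≈ 0.49236641

0.492366


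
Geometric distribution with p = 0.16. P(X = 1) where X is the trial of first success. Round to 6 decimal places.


P = (1-p)^(k-1) * p
(1-p)^(k-1) = 0.84^0 = 1
P = 1 * 0.16 = 0.16

0.160000


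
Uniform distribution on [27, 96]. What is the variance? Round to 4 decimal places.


Var = (b-a)^2 / 12
(b-a)^2 = (96 - 27)^2 = 4761
Var = 4761/12 = 396.75

396.7500


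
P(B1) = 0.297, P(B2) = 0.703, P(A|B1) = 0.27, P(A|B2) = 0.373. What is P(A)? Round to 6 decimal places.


P(A) = P(A|B1)*P(B1) + P(A|B2)*P(B2)
P(A|B1)*P(B1) = 0.27 * 0.297 = 0.08019
P(A|B2)*P(B2) = 0.373 * 0.703 = 0.262219
P(A) = 0.08019 + 0.262219 = 0.342409

0.342409


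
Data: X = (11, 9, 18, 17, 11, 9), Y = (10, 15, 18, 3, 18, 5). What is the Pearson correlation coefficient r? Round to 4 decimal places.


r = sum((xi-xbar)(yi-ybar)) / sqrt(sum((xi-xbar)^2) * sum((yi-ybar)^2))
n = 6, xbar = 75/6 = 12.5, ybar = 69/6 = 11.5
Sxy = sum((xi-xbar)(yi-ybar)) = 0.5
Sxx = sum((xi-xbar)^2) = 79.5
Syy = sum((yi-ybar)^2) = 213.5
sqrt(Sxx*Syy) ≈ 130.281426
r = Sxy / sqrt(Sxx*Syy) = 0.5 / 130.281426 ≈ 0.003838

0.0038


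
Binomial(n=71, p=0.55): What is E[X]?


E[X] = n*p = 71 * 0.55 = 39.05

39.05


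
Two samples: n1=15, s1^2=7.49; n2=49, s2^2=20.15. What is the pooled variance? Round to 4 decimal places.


sp^2 = ((n1-1)*s1^2 + (n2-1)*s2^2)/(n1+n2-2)
(n1-1)*s1^2 = 14 * 7.49 = 104.86
(n2-1)*s2^2 = 48 * 20.15 = 967.2
numerator = 104.86 + 967.2 = 1072.06
n1+n2-2 = 62
sp^2 = 1072.06 / 62 = 53603/3100 ≈ 17.291290

17.2913


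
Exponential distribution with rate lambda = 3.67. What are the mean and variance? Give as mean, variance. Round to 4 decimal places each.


mean = 1/lam, var = 1/lam^2
mean = 1 / 3.67 = 100/367 ≈ 0.272480
lam^2 = 3.67^2 = 13.4689
var = 1 / 13.4689 ≈ 0.074245

0.2725, 0.0742


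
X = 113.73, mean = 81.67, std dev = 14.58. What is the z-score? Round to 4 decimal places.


z = (X - mu) / sigma
X - mu = 113.73 - 81.67 = 32.06
z = 32.06 / 14.58 = 1603/729 ≈ 2.198903

2.1989


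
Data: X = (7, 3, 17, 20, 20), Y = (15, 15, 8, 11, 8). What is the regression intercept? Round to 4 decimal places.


a = ybar - b*xbar, where b = sum((xi-xbar)(yi-ybar)) / sum((xi-xbar)^2)
n = 5, xbar = 67/5 = 13.4, ybar = 57/5 = 11.4
Sxy = sum((xi-xbar)(yi-ybar)) = -97.8
Sxx = sum((xi-xbar)^2) = 249.2
b = Sxy / Sxx = -489/1246 ≈ -0.392456
a = 11.4 - (-0.392456) * 13.4 = 20757/1246 ≈ 16.658909

16.6589


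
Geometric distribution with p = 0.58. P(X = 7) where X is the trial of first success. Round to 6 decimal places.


P = (1-p)^(k-1) * p
(1-p)^(k-1) = 0.42^6 ≈ 0.005489032
P = 0.005489032 * 0.58 ≈ 0.003183638

0.003184


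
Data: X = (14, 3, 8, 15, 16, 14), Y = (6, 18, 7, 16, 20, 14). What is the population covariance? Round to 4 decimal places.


Cov = (1/n)*sum((xi-xbar)(yi-ybar))
n = 6, xbar = 70/6 = 35/3 ≈ 11.666667, ybar = 81/6 = 13.5
sum((xi-xbar)(yi-ybar)) = 5
Cov = 5 / 6 = 5/6 ≈ 0.833333

0.8333


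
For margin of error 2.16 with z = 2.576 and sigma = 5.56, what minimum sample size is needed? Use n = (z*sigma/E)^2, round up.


z*sigma/E = 2.576 * 5.56 / 2.16 = 22379/3375 ≈ 6.630815
(z*sigma/E)^2 ≈ 43.967705
round up: n = 44

44


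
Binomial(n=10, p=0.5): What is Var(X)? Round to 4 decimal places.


Var = n*p*(1-p) = 10 * 0.5 * 0.5 = 2.5

2.5000


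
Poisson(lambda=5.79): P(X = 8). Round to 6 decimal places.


P = e^(-lam) * lam^k / k!
e^(-5.79) ≈ 0.003057982
lam^k = 5.79^8 ≈ 1263073.169410
k! = 8! = 40320
P = 0.003057982 * 1263073.169410 / 40320 ≈ 0.095795

0.095795


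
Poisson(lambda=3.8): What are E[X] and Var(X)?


E[X] = Var(X) = lambda = 3.8

3.8, 3.8


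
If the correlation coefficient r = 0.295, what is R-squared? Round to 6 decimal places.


R^2 = r^2 = (0.295)^2 = 0.087025

0.087025


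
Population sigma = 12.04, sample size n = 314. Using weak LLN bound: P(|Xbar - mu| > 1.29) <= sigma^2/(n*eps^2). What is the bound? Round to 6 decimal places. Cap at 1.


bound = min(1, sigma^2/(n*eps^2))
sigma^2 = 12.04^2 = 144.9616
n*eps^2 = 314 * 1.29^2 = 314 * 1.6641 = 522.5274
sigma^2/(n*eps^2) = 144.9616 / 522.5274 = 392/1413 ≈ 0.27742392

0.277424


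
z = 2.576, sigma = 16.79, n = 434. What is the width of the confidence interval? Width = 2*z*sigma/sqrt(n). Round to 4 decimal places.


width = 2*z*sigma/sqrt(n)
2*z*sigma = 2 * 2.576 * 16.79 = 86.50208
sqrt(434) ≈ 20.832667
width = 86.50208 / 20.832667 ≈ 4.152233

4.1522


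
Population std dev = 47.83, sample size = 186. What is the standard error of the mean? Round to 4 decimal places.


SE = sigma / sqrt(n)
sqrt(186) ≈ 13.638182
SE = 47.83 / 13.638182 ≈ 3.507066

3.5071


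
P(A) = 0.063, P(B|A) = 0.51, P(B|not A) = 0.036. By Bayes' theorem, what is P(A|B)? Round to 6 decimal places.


P(A|B) = P(B|A)*P(A) / P(B), P(B) = P(B|A)*P(A) + P(B|not A)*P(not A)
P(B|A)*P(A) = 0.51 * 0.063 = 0.03213
P(B|not A)*P(not A) = 0.036 * 0.937 = 0.033732
P(B) = 0.03213 + 0.033732 = 0.065862
P(A|B) = 0.03213 / 0.065862 = 1785/3659 ≈ 0.48783821

0.487838


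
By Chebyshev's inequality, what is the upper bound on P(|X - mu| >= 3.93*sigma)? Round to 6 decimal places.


P <= 1/k^2
k^2 = 3.93^2 = 15.4449
1/k^2 = 1 / 15.4449 ≈ 0.06474629

0.064746


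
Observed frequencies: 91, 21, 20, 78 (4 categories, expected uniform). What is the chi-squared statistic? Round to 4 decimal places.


chi2 = sum((O-E)^2/E), E = total/4
total = 210, E = 210/4 = 52.5
(91 - 52.5)^2 / 52.5 = 1482.25 / 52.5 = 847/30 ≈ 28.233333
(21 - 52.5)^2 / 52.5 = 992.25 / 52.5 = 18.9
(20 - 52.5)^2 / 52.5 = 1056.25 / 52.5 = 845/42 ≈ 20.119048
(78 - 52.5)^2 / 52.5 = 650.25 / 52.5 = 867/70 ≈ 12.385714
chi2 = 8362/105 ≈ 79.638095

79.6381


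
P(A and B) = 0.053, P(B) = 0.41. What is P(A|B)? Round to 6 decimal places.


P(A|B) = P(A and B) / P(B) = 0.053 / 0.41 = 53/410 ≈ 0.12926829

0.129268


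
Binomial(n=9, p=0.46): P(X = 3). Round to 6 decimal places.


P = C(n,k) * p^k * (1-p)^(n-k)
C(9,3) = 84
p^k = 0.46^3 = 0.097336
(1-p)^(n-k) = 0.54^6 ≈ 0.02479491
P = 84 * 0.097336 * 0.02479491 ≈ 0.202729

0.202729


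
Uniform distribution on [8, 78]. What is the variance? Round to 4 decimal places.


Var = (b-a)^2 / 12
(b-a)^2 = (78 - 8)^2 = 4900
Var = 4900/12 ≈ 408.333333

408.3333


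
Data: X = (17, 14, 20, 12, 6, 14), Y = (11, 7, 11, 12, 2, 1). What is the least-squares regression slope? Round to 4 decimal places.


b = sum((xi-xbar)(yi-ybar)) / sum((xi-xbar)^2)
n = 6, xbar = 83/6 ≈ 13.833333, ybar = 44/6 = 22/3 ≈ 7.333333
Sxy = sum((xi-xbar)(yi-ybar)) = 199/3 ≈ 66.333333
Sxx = sum((xi-xbar)^2) = 677/6 ≈ 112.833333
b = Sxy / Sxx = 398/677 ≈ 0.587888

0.5879


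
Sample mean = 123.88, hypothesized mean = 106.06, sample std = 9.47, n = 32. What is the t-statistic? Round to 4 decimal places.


t = (xbar - mu0) / (s/sqrt(n))
xbar - mu0 = 123.88 - 106.06 = 17.82
sqrt(32) ≈ 5.65685425
s/sqrt(n) = 9.47 / 5.65685425 ≈ 1.67407530
t = 17.82 / 1.67407530 ≈ 10.644682

10.6447


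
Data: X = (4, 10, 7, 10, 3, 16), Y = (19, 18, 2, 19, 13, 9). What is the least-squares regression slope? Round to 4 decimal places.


b = sum((xi-xbar)(yi-ybar)) / sum((xi-xbar)^2)
n = 6, xbar = 50/6 = 25/3 ≈ 8.333333, ybar = 80/6 = 40/3 ≈ 13.333333
Sxy = sum((xi-xbar)(yi-ybar)) = -71/3 ≈ -23.666667
Sxx = sum((xi-xbar)^2) = 340/3 ≈ 113.333333
b = Sxy / Sxx = -71/340 ≈ -0.208824

-0.2088


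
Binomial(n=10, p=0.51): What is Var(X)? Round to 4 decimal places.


Var = n*p*(1-p) = 10 * 0.51 * 0.49 = 2.499

2.4990


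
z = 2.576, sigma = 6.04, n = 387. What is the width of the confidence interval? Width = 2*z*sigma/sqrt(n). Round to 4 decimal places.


width = 2*z*sigma/sqrt(n)
2*z*sigma = 2 * 2.576 * 6.04 = 31.11808
sqrt(387) ≈ 19.672316
width = 31.11808 / 19.672316 ≈ 1.581821

1.5818


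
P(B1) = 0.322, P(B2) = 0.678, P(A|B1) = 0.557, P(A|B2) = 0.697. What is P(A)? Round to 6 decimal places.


P(A) = P(A|B1)*P(B1) + P(A|B2)*P(B2)
P(A|B1)*P(B1) = 0.557 * 0.322 = 0.179354
P(A|B2)*P(B2) = 0.697 * 0.678 = 0.472566
P(A) = 0.179354 + 0.472566 = 0.65192

0.651920


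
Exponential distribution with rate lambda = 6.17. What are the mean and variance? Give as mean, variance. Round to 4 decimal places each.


mean = 1/lam, var = 1/lam^2
mean = 1 / 6.17 = 100/617 ≈ 0.162075
lam^2 = 6.17^2 = 38.0689
var = 1 / 38.0689 ≈ 0.026268

0.1621, 0.0263


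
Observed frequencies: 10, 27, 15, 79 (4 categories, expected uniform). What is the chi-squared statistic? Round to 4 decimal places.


chi2 = sum((O-E)^2/E), E = total/4
total = 131, E = 131/4 = 32.75
(10 - 32.75)^2 / 32.75 = 517.5625 / 32.75 = 8281/524 ≈ 15.803435
(27 - 32.75)^2 / 32.75 = 33.0625 / 32.75 = 529/524 ≈ 1.009542
(15 - 32.75)^2 / 32.75 = 315.0625 / 32.75 = 5041/524 ≈ 9.620229
(79 - 32.75)^2 / 32.75 = 2139.0625 / 32.75 = 34225/524 ≈ 65.314885
chi2 = 12019/131 ≈ 91.748092

91.7481


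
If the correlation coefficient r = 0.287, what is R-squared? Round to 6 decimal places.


R^2 = r^2 = (0.287)^2 = 0.082369

0.082369


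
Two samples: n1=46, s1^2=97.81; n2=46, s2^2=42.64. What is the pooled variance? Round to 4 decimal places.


sp^2 = ((n1-1)*s1^2 + (n2-1)*s2^2)/(n1+n2-2)
(n1-1)*s1^2 = 45 * 97.81 = 4401.45
(n2-1)*s2^2 = 45 * 42.64 = 1918.8
numerator = 4401.45 + 1918.8 = 6320.25
n1+n2-2 = 90
sp^2 = 6320.25 / 90 = 70.225

70.2250


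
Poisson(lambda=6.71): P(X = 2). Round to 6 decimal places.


P = e^(-lam) * lam^k / k!
e^(-6.71) ≈ 0.001218664
lam^k = 6.71^2 = 45.0241
k! = 2! = 2
P = 0.001218664 * 45.0241 / 2 ≈ 0.027435

0.027435


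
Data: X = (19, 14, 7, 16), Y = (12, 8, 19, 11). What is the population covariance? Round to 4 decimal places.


Cov = (1/n)*sum((xi-xbar)(yi-ybar))
n = 4, xbar = 56/4 = 14, ybar = 50/4 = 12.5
sum((xi-xbar)(yi-ybar)) = -51
Cov = -51 / 4 = -12.75

-12.7500


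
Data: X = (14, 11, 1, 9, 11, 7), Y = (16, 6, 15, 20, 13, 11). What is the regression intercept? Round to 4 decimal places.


a = ybar - b*xbar, where b = sum((xi-xbar)(yi-ybar)) / sum((xi-xbar)^2)
n = 6, xbar = 53/6 ≈ 8.833333, ybar = 81/6 = 13.5
Sxy = sum((xi-xbar)(yi-ybar)) = -10.5
Sxx = sum((xi-xbar)^2) = 605/6 ≈ 100.833333
b = Sxy / Sxx = -63/605 ≈ -0.104132
a = 13.5 - (-0.104132) * 8.833333 = 8724/605 ≈ 14.419835

14.4198


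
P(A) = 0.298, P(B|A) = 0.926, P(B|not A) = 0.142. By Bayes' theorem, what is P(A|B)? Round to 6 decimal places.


P(A|B) = P(B|A)*P(A) / P(B), P(B) = P(B|A)*P(A) + P(B|not A)*P(not A)
P(B|A)*P(A) = 0.926 * 0.298 = 0.275948
P(B|not A)*P(not A) = 0.142 * 0.702 = 0.099684
P(B) = 0.275948 + 0.099684 = 0.375632
P(A|B) = 0.275948 / 0.375632 ≈ 0.73462325

0.734623


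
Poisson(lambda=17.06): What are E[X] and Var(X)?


E[X] = Var(X) = lambda = 17.06

17.06, 17.06


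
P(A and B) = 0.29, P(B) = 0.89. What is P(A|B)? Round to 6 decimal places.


P(A|B) = P(A and B) / P(B) = 0.29 / 0.89 = 29/89 ≈ 0.32584270

0.325843


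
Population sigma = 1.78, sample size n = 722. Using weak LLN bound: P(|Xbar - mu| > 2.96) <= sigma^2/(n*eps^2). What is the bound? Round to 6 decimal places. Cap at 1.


bound = min(1, sigma^2/(n*eps^2))
sigma^2 = 1.78^2 = 3.1684
n*eps^2 = 722 * 2.96^2 = 722 * 8.7616 = 6325.8752
sigma^2/(n*eps^2) = 3.1684 / 6325.8752 ≈ 0.00050086

0.000501


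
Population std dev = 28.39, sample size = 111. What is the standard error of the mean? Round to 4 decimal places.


SE = sigma / sqrt(n)
sqrt(111) ≈ 10.535654
SE = 28.39 / 10.535654 ≈ 2.694660

2.6947


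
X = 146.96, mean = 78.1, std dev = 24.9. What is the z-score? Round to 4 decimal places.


z = (X - mu) / sigma
X - mu = 146.96 - 78.1 = 68.86
z = 68.86 / 24.9 = 3443/1245 ≈ 2.765462

2.7655


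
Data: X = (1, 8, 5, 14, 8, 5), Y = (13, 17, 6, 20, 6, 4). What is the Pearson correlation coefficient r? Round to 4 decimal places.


r = sum((xi-xbar)(yi-ybar)) / sqrt(sum((xi-xbar)^2) * sum((yi-ybar)^2))
n = 6, xbar = 41/6 ≈ 6.833333, ybar = 66/6 = 11
Sxy = sum((xi-xbar)(yi-ybar)) = 76
Sxx = sum((xi-xbar)^2) = 569/6 ≈ 94.833333
Syy = sum((yi-ybar)^2) = 220
sqrt(Sxx*Syy) ≈ 144.441453
r = Sxy / sqrt(Sxx*Syy) = 76 / 144.441453 ≈ 0.526165

0.5262


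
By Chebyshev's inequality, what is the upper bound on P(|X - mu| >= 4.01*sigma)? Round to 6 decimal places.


P <= 1/k^2
k^2 = 4.01^2 = 16.0801
1/k^2 = 1 / 16.0801 ≈ 0.06218867

0.062189


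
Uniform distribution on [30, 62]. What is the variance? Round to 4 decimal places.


Var = (b-a)^2 / 12
(b-a)^2 = (62 - 30)^2 = 1024
Var = 1024/12 ≈ 85.333333

85.3333


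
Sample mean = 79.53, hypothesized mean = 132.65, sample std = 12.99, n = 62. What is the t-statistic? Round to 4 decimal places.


t = (xbar - mu0) / (s/sqrt(n))
xbar - mu0 = 79.53 - 132.65 = -53.12
sqrt(62) ≈ 7.87400787
s/sqrt(n) = 12.99 / 7.87400787 ≈ 1.64973165
t = -53.12 / 1.64973165 ≈ -32.199176

-32.1992


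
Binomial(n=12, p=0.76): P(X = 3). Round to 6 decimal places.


P = C(n,k) * p^k * (1-p)^(n-k)
C(12,3) = 220
p^k = 0.76^3 = 0.438976
(1-p)^(n-k) = 0.24^9 ≈ 0.000002641808
P = 220 * 0.438976 * 0.000002641808 ≈ 0.000255

0.000255


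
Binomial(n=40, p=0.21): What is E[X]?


E[X] = n*p = 40 * 0.21 = 8.4

8.4


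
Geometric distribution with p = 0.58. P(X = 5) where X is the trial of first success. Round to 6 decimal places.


P = (1-p)^(k-1) * p
(1-p)^(k-1) = 0.42^4 = 0.03111696
P = 0.03111696 * 0.58 ≈ 0.01804784

0.018048


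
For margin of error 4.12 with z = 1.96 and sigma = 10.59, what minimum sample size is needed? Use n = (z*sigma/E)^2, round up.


z*sigma/E = 1.96 * 10.59 / 4.12 ≈ 5.037961
(z*sigma/E)^2 ≈ 25.381053
round up: n = 26

26


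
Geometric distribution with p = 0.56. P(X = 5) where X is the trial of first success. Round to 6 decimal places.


P = (1-p)^(k-1) * p
(1-p)^(k-1) = 0.44^4 = 0.03748096
P = 0.03748096 * 0.56 ≈ 0.02098934

0.020989


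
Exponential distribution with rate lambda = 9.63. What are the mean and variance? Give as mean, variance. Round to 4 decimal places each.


mean = 1/lam, var = 1/lam^2
mean = 1 / 9.63 = 100/963 ≈ 0.103842
lam^2 = 9.63^2 = 92.7369
var = 1 / 92.7369 ≈ 0.010783

0.1038, 0.0108


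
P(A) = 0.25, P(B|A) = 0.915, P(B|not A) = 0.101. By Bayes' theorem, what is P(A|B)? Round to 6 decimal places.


P(A|B) = P(B|A)*P(A) / P(B), P(B) = P(B|A)*P(A) + P(B|not A)*P(not A)
P(B|A)*P(A) = 0.915 * 0.25 = 0.22875
P(B|not A)*P(not A) = 0.101 * 0.75 = 0.07575
P(B) = 0.22875 + 0.07575 = 0.3045
P(A|B) = 0.22875 / 0.3045 = 305/406 ≈ 0.75123153

0.751232


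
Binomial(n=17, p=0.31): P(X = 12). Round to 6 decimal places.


P = C(n,k) * p^k * (1-p)^(n-k)
C(17,12) = 6188
p^k = 0.31^12 ≈ 0.0000007876628
(1-p)^(n-k) = 0.69^5 ≈ 0.1564031
P = 6188 * 0.0000007876628 * 0.1564031 ≈ 0.000762

0.000762


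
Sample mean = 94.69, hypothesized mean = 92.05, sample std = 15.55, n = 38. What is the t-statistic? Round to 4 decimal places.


t = (xbar - mu0) / (s/sqrt(n))
xbar - mu0 = 94.69 - 92.05 = 2.64
sqrt(38) ≈ 6.16441400
s/sqrt(n) = 15.55 / 6.16441400 ≈ 2.52254310
t = 2.64 / 2.52254310 ≈ 1.046563

1.0466


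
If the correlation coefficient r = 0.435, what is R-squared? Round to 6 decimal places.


R^2 = r^2 = (0.435)^2 = 0.189225

0.189225


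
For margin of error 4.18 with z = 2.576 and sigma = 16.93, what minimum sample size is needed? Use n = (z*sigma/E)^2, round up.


z*sigma/E = 2.576 * 16.93 / 4.18 ≈ 10.433416
(z*sigma/E)^2 ≈ 108.856175
round up: n = 109

109


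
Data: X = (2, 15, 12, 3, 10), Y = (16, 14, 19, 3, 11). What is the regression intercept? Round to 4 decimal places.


a = ybar - b*xbar, where b = sum((xi-xbar)(yi-ybar)) / sum((xi-xbar)^2)
n = 5, xbar = 42/5 = 8.4, ybar = 63/5 = 12.6
Sxy = sum((xi-xbar)(yi-ybar)) = 59.8
Sxx = sum((xi-xbar)^2) = 129.2
b = Sxy / Sxx = 299/646 ≈ 0.462848
a = 12.6 - 0.462848 * 8.4 = 2814/323 ≈ 8.712074

8.7121


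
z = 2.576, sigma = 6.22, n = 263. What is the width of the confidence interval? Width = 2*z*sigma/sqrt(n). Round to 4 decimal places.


width = 2*z*sigma/sqrt(n)
2*z*sigma = 2 * 2.576 * 6.22 = 32.04544
sqrt(263) ≈ 16.217275
width = 32.04544 / 16.217275 ≈ 1.976006

1.9760


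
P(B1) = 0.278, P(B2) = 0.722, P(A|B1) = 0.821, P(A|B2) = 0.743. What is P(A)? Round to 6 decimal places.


P(A) = P(A|B1)*P(B1) + P(A|B2)*P(B2)
P(A|B1)*P(B1) = 0.821 * 0.278 = 0.228238
P(A|B2)*P(B2) = 0.743 * 0.722 = 0.536446
P(A) = 0.228238 + 0.536446 = 0.764684

0.764684


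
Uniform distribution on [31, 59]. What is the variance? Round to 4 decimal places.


Var = (b-a)^2 / 12
(b-a)^2 = (59 - 31)^2 = 784
Var = 784/12 ≈ 65.333333

65.3333


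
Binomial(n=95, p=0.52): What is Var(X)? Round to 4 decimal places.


Var = n*p*(1-p) = 95 * 0.52 * 0.48 = 23.712

23.7120


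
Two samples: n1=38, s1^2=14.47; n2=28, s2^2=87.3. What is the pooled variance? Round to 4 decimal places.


sp^2 = ((n1-1)*s1^2 + (n2-1)*s2^2)/(n1+n2-2)
(n1-1)*s1^2 = 37 * 14.47 = 535.39
(n2-1)*s2^2 = 27 * 87.3 = 2357.1
numerator = 535.39 + 2357.1 = 2892.49
n1+n2-2 = 64
sp^2 = 2892.49 / 64 = 289249/6400 ≈ 45.195156

45.1952


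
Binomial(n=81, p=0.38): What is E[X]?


E[X] = n*p = 81 * 0.38 = 30.78

30.78


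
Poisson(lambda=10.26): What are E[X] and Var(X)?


E[X] = Var(X) = lambda = 10.26

10.26, 10.26


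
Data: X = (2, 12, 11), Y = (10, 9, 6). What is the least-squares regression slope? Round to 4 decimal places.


b = sum((xi-xbar)(yi-ybar)) / sum((xi-xbar)^2)
n = 3, xbar = 25/3 ≈ 8.333333, ybar = 25/3 ≈ 8.333333
Sxy = sum((xi-xbar)(yi-ybar)) = -43/3 ≈ -14.333333
Sxx = sum((xi-xbar)^2) = 182/3 ≈ 60.666667
b = Sxy / Sxx = -43/182 ≈ -0.236264

-0.2363


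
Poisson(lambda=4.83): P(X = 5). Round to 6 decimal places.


P = e^(-lam) * lam^k / k!
e^(-4.83) ≈ 0.007986521
lam^k = 4.83^5 ≈ 2628.667488
k! = 5! = 120
P = 0.007986521 * 2628.667488 / 120 ≈ 0.174949

0.174949


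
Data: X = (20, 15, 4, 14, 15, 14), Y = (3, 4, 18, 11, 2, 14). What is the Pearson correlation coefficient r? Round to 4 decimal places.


r = sum((xi-xbar)(yi-ybar)) / sqrt(sum((xi-xbar)^2) * sum((yi-ybar)^2))
n = 6, xbar = 82/6 = 41/3 ≈ 13.666667, ybar = 52/6 = 26/3 ≈ 8.666667
Sxy = sum((xi-xbar)(yi-ybar)) = -416/3 ≈ -138.666667
Sxx = sum((xi-xbar)^2) = 412/3 ≈ 137.333333
Syy = sum((yi-ybar)^2) = 658/3 ≈ 219.333333
sqrt(Sxx*Syy) ≈ 173.556267
r = Sxy / sqrt(Sxx*Syy) = -138.666667 / 173.556267 ≈ -0.798972

-0.7990


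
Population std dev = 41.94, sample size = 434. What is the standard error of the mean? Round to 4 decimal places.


SE = sigma / sqrt(n)
sqrt(434) ≈ 20.832667
SE = 41.94 / 20.832667 ≈ 2.013184

2.0132


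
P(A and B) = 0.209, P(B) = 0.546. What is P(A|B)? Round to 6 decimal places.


P(A|B) = P(A and B) / P(B) = 0.209 / 0.546 = 209/546 ≈ 0.38278388

0.382784


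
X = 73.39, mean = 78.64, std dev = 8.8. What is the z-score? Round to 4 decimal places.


z = (X - mu) / sigma
X - mu = 73.39 - 78.64 = -5.25
z = -5.25 / 8.8 = -105/176 ≈ -0.596591

-0.5966


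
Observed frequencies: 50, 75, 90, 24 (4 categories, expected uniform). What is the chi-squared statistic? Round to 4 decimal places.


chi2 = sum((O-E)^2/E), E = total/4
total = 239, E = 239/4 = 59.75
(50 - 59.75)^2 / 59.75 = 95.0625 / 59.75 = 1521/956 ≈ 1.591004
(75 - 59.75)^2 / 59.75 = 232.5625 / 59.75 = 3721/956 ≈ 3.892259
(90 - 59.75)^2 / 59.75 = 915.0625 / 59.75 = 14641/956 ≈ 15.314854
(24 - 59.75)^2 / 59.75 = 1278.0625 / 59.75 = 20449/956 ≈ 21.390167
chi2 = 10083/239 ≈ 42.188285

42.1883


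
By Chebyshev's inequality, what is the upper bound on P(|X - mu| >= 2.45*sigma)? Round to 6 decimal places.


P <= 1/k^2
k^2 = 2.45^2 = 6.0025
1/k^2 = 1 / 6.0025 = 400/2401 ≈ 0.16659725

0.166597


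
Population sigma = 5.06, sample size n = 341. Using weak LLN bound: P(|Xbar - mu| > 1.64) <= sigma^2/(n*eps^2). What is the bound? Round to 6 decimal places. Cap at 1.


bound = min(1, sigma^2/(n*eps^2))
sigma^2 = 5.06^2 = 25.6036
n*eps^2 = 341 * 1.64^2 = 341 * 2.6896 = 917.1536
sigma^2/(n*eps^2) = 25.6036 / 917.1536 ≈ 0.02791637

0.027916


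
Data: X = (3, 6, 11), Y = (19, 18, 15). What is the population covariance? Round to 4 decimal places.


Cov = (1/n)*sum((xi-xbar)(yi-ybar))
n = 3, xbar = 20/3 ≈ 6.666667, ybar = 52/3 ≈ 17.333333
sum((xi-xbar)(yi-ybar)) = -50/3 ≈ -16.666667
Cov = -16.666667 / 3 = -50/9 ≈ -5.555556

-5.5556


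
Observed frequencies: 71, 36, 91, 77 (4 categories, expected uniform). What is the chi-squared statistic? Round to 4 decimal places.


chi2 = sum((O-E)^2/E), E = total/4
total = 275, E = 275/4 = 68.75
(71 - 68.75)^2 / 68.75 = 5.0625 / 68.75 = 81/1100 ≈ 0.073636
(36 - 68.75)^2 / 68.75 = 1072.5625 / 68.75 = 17161/1100 ≈ 15.600909
(91 - 68.75)^2 / 68.75 = 495.0625 / 68.75 = 7921/1100 ≈ 7.200909
(77 - 68.75)^2 / 68.75 = 68.0625 / 68.75 = 0.99
chi2 = 6563/275 ≈ 23.865455

23.8655


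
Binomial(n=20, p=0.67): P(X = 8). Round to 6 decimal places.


P = C(n,k) * p^k * (1-p)^(n-k)
C(20,8) = 125970
p^k = 0.67^8 ≈ 0.04060677
(1-p)^(n-k) = 0.33^12 ≈ 0.000001667890
P = 125970 * 0.04060677 * 0.000001667890 ≈ 0.008532

0.008532


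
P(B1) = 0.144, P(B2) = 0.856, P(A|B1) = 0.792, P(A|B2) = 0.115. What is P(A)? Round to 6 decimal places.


P(A) = P(A|B1)*P(B1) + P(A|B2)*P(B2)
P(A|B1)*P(B1) = 0.792 * 0.144 = 0.114048
P(A|B2)*P(B2) = 0.115 * 0.856 = 0.09844
P(A) = 0.114048 + 0.09844 = 0.212488

0.212488


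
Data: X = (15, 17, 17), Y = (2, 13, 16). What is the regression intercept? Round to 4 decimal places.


a = ybar - b*xbar, where b = sum((xi-xbar)(yi-ybar)) / sum((xi-xbar)^2)
n = 3, xbar = 49/3 ≈ 16.333333, ybar = 31/3 ≈ 10.333333
Sxy = sum((xi-xbar)(yi-ybar)) = 50/3 ≈ 16.666667
Sxx = sum((xi-xbar)^2) = 8/3 ≈ 2.666667
b = Sxy / Sxx = 6.25
a = 10.333333 - 6.25 * 16.333333 = -91.75

-91.7500


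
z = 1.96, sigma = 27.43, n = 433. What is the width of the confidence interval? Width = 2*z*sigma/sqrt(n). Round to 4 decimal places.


width = 2*z*sigma/sqrt(n)
2*z*sigma = 2 * 1.96 * 27.43 = 107.5256
sqrt(433) ≈ 20.808652
width = 107.5256 / 20.808652 ≈ 5.167351

5.1674


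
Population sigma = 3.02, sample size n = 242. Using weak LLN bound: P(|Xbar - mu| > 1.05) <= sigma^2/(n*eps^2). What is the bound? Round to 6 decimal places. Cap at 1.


bound = min(1, sigma^2/(n*eps^2))
sigma^2 = 3.02^2 = 9.1204
n*eps^2 = 242 * 1.05^2 = 242 * 1.1025 = 266.805
sigma^2/(n*eps^2) = 9.1204 / 266.805 ≈ 0.03418377

0.034184


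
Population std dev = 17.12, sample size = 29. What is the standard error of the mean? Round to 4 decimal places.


SE = sigma / sqrt(n)
sqrt(29) ≈ 5.385165
SE = 17.12 / 5.385165 ≈ 3.179104

3.1791


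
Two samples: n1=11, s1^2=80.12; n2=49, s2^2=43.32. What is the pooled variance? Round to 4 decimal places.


sp^2 = ((n1-1)*s1^2 + (n2-1)*s2^2)/(n1+n2-2)
(n1-1)*s1^2 = 10 * 80.12 = 801.2
(n2-1)*s2^2 = 48 * 43.32 = 2079.36
numerator = 801.2 + 2079.36 = 2880.56
n1+n2-2 = 58
sp^2 = 2880.56 / 58 = 36007/725 ≈ 49.664828

49.6648


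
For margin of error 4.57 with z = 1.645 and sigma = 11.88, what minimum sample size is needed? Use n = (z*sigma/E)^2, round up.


z*sigma/E = 1.645 * 11.88 / 4.57 ≈ 4.276280
(z*sigma/E)^2 ≈ 18.286571
round up: n = 19

19


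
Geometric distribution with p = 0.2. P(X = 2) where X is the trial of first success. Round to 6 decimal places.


P = (1-p)^(k-1) * p
(1-p)^(k-1) = 0.8^1 = 0.8
P = 0.8 * 0.2 = 0.16

0.160000


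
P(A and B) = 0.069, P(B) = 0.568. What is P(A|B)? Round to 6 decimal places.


P(A|B) = P(A and B) / P(B) = 0.069 / 0.568 = 69/568 ≈ 0.12147887

0.121479


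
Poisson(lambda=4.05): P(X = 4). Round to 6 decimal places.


P = e^(-lam) * lam^k / k!
e^(-4.05) ≈ 0.01742237
lam^k = 4.05^4 ≈ 269.042006
k! = 4! = 24
P = 0.01742237 * 269.042006 / 24 ≈ 0.195306

0.195306


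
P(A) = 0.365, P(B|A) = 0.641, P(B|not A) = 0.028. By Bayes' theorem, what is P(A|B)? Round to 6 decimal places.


P(A|B) = P(B|A)*P(A) / P(B), P(B) = P(B|A)*P(A) + P(B|not A)*P(not A)
P(B|A)*P(A) = 0.641 * 0.365 = 0.233965
P(B|not A)*P(not A) = 0.028 * 0.635 = 0.01778
P(B) = 0.233965 + 0.01778 = 0.251745
P(A|B) = 0.233965 / 0.251745 ≈ 0.92937298

0.929373


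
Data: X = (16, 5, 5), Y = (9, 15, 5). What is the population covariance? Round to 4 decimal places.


Cov = (1/n)*sum((xi-xbar)(yi-ybar))
n = 3, xbar = 26/3 ≈ 8.666667, ybar = 29/3 ≈ 9.666667
sum((xi-xbar)(yi-ybar)) = -22/3 ≈ -7.333333
Cov = -7.333333 / 3 = -22/9 ≈ -2.444444

-2.4444


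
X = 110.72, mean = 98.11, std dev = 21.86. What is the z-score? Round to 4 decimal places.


z = (X - mu) / sigma
X - mu = 110.72 - 98.11 = 12.61
z = 12.61 / 21.86 = 1261/2186 ≈ 0.576853

0.5769


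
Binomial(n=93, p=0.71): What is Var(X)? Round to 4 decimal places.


Var = n*p*(1-p) = 93 * 0.71 * 0.29 = 19.1487

19.1487


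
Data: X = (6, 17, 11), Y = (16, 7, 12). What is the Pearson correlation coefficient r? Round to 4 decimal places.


r = sum((xi-xbar)(yi-ybar)) / sqrt(sum((xi-xbar)^2) * sum((yi-ybar)^2))
n = 3, xbar = 34/3 ≈ 11.333333, ybar = 35/3 ≈ 11.666667
Sxy = sum((xi-xbar)(yi-ybar)) = -149/3 ≈ -49.666667
Sxx = sum((xi-xbar)^2) = 182/3 ≈ 60.666667
Syy = sum((yi-ybar)^2) = 122/3 ≈ 40.666667
sqrt(Sxx*Syy) ≈ 49.670022
r = Sxy / sqrt(Sxx*Syy) = -49.666667 / 49.670022 ≈ -0.999932

-0.9999


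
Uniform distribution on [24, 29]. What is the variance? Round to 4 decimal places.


Var = (b-a)^2 / 12
(b-a)^2 = (29 - 24)^2 = 25
Var = 25/12 ≈ 2.083333

2.0833


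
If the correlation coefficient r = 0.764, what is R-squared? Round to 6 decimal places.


R^2 = r^2 = (0.764)^2 = 0.583696

0.583696


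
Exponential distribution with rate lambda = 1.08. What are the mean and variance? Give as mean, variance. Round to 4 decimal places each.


mean = 1/lam, var = 1/lam^2
mean = 1 / 1.08 = 25/27 ≈ 0.925926
lam^2 = 1.08^2 = 1.1664
var = 1 / 1.1664 = 625/729 ≈ 0.857339

0.9259, 0.8573


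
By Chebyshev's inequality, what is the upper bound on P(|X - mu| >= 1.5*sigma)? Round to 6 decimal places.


P <= 1/k^2
k^2 = 1.5^2 = 2.25
1/k^2 = 1 / 2.25 = 4/9 ≈ 0.44444444

0.444444


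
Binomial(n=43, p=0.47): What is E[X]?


E[X] = n*p = 43 * 0.47 = 20.21

20.21


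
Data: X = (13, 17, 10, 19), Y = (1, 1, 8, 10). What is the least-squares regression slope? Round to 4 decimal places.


b = sum((xi-xbar)(yi-ybar)) / sum((xi-xbar)^2)
n = 4, xbar = 59/4 = 14.75, ybar = 20/4 = 5
Sxy = sum((xi-xbar)(yi-ybar)) = 5
Sxx = sum((xi-xbar)^2) = 48.75
b = Sxy / Sxx = 4/39 ≈ 0.102564

0.1026


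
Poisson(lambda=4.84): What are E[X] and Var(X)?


E[X] = Var(X) = lambda = 4.84

4.84, 4.84


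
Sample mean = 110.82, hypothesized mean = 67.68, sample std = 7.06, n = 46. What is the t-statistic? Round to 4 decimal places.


t = (xbar - mu0) / (s/sqrt(n))
xbar - mu0 = 110.82 - 67.68 = 43.14
sqrt(46) ≈ 6.78232998
s/sqrt(n) = 7.06 / 6.78232998 ≈ 1.04094021
t = 43.14 / 1.04094021 ≈ 41.443302

41.4433


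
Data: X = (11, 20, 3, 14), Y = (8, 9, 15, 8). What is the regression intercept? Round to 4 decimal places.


a = ybar - b*xbar, where b = sum((xi-xbar)(yi-ybar)) / sum((xi-xbar)^2)
n = 4, xbar = 48/4 = 12, ybar = 40/4 = 10
Sxy = sum((xi-xbar)(yi-ybar)) = -55
Sxx = sum((xi-xbar)^2) = 150
b = Sxy / Sxx = -11/30 ≈ -0.366667
a = 10 - (-0.366667) * 12 = 14.4

14.4000


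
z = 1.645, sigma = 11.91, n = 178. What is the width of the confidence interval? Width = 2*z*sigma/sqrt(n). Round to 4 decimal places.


width = 2*z*sigma/sqrt(n)
2*z*sigma = 2 * 1.645 * 11.91 = 39.1839
sqrt(178) ≈ 13.341664
width = 39.1839 / 13.341664 ≈ 2.936957

2.9370


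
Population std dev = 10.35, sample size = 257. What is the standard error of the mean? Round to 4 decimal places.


SE = sigma / sqrt(n)
sqrt(257) ≈ 16.031220
SE = 10.35 / 16.031220 ≈ 0.645615

0.6456


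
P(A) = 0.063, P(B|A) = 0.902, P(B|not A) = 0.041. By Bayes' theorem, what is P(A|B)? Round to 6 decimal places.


P(A|B) = P(B|A)*P(A) / P(B), P(B) = P(B|A)*P(A) + P(B|not A)*P(not A)
P(B|A)*P(A) = 0.902 * 0.063 = 0.056826
P(B|not A)*P(not A) = 0.041 * 0.937 = 0.038417
P(B) = 0.056826 + 0.038417 = 0.095243
P(A|B) = 0.056826 / 0.095243 = 1386/2323 ≈ 0.59664227

0.596642


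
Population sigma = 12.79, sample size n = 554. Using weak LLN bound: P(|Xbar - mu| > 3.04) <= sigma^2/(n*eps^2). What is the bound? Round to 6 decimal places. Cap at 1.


bound = min(1, sigma^2/(n*eps^2))
sigma^2 = 12.79^2 = 163.5841
n*eps^2 = 554 * 3.04^2 = 554 * 9.2416 = 5119.8464
sigma^2/(n*eps^2) = 163.5841 / 5119.8464 ≈ 0.03195098

0.031951


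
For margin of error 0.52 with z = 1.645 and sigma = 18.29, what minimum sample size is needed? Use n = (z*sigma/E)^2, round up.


z*sigma/E = 1.645 * 18.29 / 0.52 ≈ 57.859712
(z*sigma/E)^2 ≈ 3347.746219
round up: n = 3348

3348


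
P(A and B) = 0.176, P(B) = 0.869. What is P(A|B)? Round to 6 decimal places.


P(A|B) = P(A and B) / P(B) = 0.176 / 0.869 = 16/79 ≈ 0.20253165

0.202532


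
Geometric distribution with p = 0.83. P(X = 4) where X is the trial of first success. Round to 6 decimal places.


P = (1-p)^(k-1) * p
(1-p)^(k-1) = 0.17^3 = 0.004913
P = 0.004913 * 0.83 = 0.00407779

0.004078


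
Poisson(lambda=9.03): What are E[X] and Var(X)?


E[X] = Var(X) = lambda = 9.03

9.03, 9.03


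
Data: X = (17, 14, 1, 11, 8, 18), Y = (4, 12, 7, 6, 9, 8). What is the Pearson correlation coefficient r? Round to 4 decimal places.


r = sum((xi-xbar)(yi-ybar)) / sqrt(sum((xi-xbar)^2) * sum((yi-ybar)^2))
n = 6, xbar = 69/6 = 11.5, ybar = 46/6 = 23/3 ≈ 7.666667
Sxy = sum((xi-xbar)(yi-ybar)) = -4
Sxx = sum((xi-xbar)^2) = 201.5
Syy = sum((yi-ybar)^2) = 112/3 ≈ 37.333333
sqrt(Sxx*Syy) ≈ 86.733308
r = Sxy / sqrt(Sxx*Syy) = -4 / 86.733308 ≈ -0.046118

-0.0461


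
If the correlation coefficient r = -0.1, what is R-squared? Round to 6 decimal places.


R^2 = r^2 = (-0.1)^2 = 0.01

0.010000


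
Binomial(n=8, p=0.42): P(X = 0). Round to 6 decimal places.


P = C(n,k) * p^k * (1-p)^(n-k)
C(8,0) = 1
p^k = 0.42^0 = 1
(1-p)^(n-k) = 0.58^8 ≈ 0.01280631
P = 1 * 1 * 0.01280631 ≈ 0.012806

0.012806


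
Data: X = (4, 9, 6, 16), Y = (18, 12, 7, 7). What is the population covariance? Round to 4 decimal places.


Cov = (1/n)*sum((xi-xbar)(yi-ybar))
n = 4, xbar = 35/4 = 8.75, ybar = 44/4 = 11
sum((xi-xbar)(yi-ybar)) = -51
Cov = -51 / 4 = -12.75

-12.7500


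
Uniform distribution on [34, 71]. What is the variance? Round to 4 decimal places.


Var = (b-a)^2 / 12
(b-a)^2 = (71 - 34)^2 = 1369
Var = 1369/12 ≈ 114.083333

114.0833


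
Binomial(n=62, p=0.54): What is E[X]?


E[X] = n*p = 62 * 0.54 = 33.48

33.48


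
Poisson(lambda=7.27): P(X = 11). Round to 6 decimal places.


P = e^(-lam) * lam^k / k!
e^(-7.27) ≈ 0.0006961120
lam^k = 7.27^11 ≈ 2998323712.653300
k! = 11! = 39916800
P = 0.0006961120 * 2998323712.653300 / 39916800 ≈ 0.052288

0.052288


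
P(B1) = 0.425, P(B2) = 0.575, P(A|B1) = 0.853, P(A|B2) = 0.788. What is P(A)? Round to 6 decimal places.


P(A) = P(A|B1)*P(B1) + P(A|B2)*P(B2)
P(A|B1)*P(B1) = 0.853 * 0.425 = 0.362525
P(A|B2)*P(B2) = 0.788 * 0.575 = 0.4531
P(A) = 0.362525 + 0.4531 = 0.815625

0.815625
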